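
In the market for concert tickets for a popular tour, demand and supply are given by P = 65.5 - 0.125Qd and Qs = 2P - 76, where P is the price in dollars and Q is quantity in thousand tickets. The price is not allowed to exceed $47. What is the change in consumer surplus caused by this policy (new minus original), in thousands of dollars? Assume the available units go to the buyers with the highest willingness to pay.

191.75

Rearranging demand gives Qd = 524 - 8P. In a free market, 524 - 8P = 2P - 76 gives the equilibrium P* = 60, Q* = 44.
Because the ceiling (47) lies below the market-clearing price, it is binding.
At P = 47: Qd = 524 - 8·47 = 148 and Qs = 2·47 - 76 = 18.
Consumer surplus without the control is ½ · (65.5 - 60) · 44 = 121.
With the ceiling, 18 units are sold at 47 (assume they go to the highest-value buyers). The demand price at Q = 18 is 63.25, so CS = ½ · [(65.5 - 47) + (63.25 - 47)] · 18 = 312.75.
Change in consumer surplus = 312.75 - 121 = 191.75.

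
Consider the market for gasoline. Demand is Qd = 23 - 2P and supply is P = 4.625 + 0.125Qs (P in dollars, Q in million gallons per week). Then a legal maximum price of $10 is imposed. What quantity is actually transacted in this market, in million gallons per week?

Rearranging supply gives Qs = 8P - 37. Equilibrium: 23 - 2P = 8P - 37, so 60 = 10P and P* = 6, Q* = 11.
Since 10 is above P* = 6, the ceiling does not bind and the free-market outcome prevails.

11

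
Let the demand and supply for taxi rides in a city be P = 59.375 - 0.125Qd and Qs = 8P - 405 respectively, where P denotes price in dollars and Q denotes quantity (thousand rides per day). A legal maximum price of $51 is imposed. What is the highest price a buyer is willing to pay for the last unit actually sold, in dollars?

59

Rearranging demand gives Qd = 475 - 8P. Setting quantity demanded equal to quantity supplied, 475 - 8P = 8P - 405, gives P* = 55 and Q* = 35.
Since 51 < 55, the ceiling is binding.
At P = 51: Qd = 475 - 8·51 = 67 and Qs = 8·51 - 405 = 3.
Only 3 units reach the market. On the demand curve, the marginal buyer's willingness to pay at Q = 3 is (475 - 3)/8 = 59.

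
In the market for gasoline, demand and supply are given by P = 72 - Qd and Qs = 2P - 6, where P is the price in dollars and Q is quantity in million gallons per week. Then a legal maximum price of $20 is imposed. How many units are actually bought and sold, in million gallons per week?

34

Rearranging demand gives Qd = 72 - P. Equilibrium: 72 - P = 2P - 6, so 78 = 3P and P* = 26, Q* = 46.
Because the ceiling (20) lies below the market-clearing price, it is binding.
At P = 20: Qd = 72 - 20 = 52 and Qs = 2·20 - 6 = 34.
The quantity actually transacted is the short side, supply: 34.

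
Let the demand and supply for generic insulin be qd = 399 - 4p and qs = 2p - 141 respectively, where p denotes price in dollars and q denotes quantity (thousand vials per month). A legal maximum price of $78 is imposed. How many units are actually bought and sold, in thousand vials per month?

Without the control the market clears where 399 - 4p = 2p - 141, i.e. p* = 90 and q* = 39.
The ceiling of 78 is below the equilibrium price 90, so it binds.
At p = 78: qd = 399 - 4·78 = 87 and qs = 2·78 - 141 = 15.
The quantity actually transacted is the short side, supply: 15.

15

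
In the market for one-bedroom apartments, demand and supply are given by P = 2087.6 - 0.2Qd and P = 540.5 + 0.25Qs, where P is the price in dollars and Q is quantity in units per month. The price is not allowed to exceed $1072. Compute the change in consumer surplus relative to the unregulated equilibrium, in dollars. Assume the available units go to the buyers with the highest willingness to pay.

525193.6

Rearranging demand gives Qd = 10438 - 5P; rearranging supply gives Qs = 4P - 2162. In a free market, 10438 - 5P = 4P - 2162 gives the equilibrium P* = 1400, Q* = 3438.
Because the ceiling (1072) lies below the market-clearing price, it is binding.
At P = 1072: Qd = 10438 - 5·1072 = 5078 and Qs = 4·1072 - 2162 = 2126.
Consumer surplus without the control is ½ · (2087.6 - 1400) · 3438 = 1181984.4.
With the ceiling, 2126 units are sold at 1072 (assume they go to the highest-value buyers). The demand price at Q = 2126 is 1662.4, so CS = ½ · [(2087.6 - 1072) + (1662.4 - 1072)] · 2126 = 1707178.
Change in consumer surplus = 1707178 - 1181984.4 = 525193.6.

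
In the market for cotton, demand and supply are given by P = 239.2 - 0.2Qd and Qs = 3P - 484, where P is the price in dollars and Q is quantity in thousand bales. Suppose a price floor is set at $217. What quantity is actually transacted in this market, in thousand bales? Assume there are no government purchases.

111

Rearranging demand gives Qd = 1196 - 5P. Setting quantity demanded equal to quantity supplied, 1196 - 5P = 3P - 484, gives P* = 210 and Q* = 146.
Because the floor (217) lies above the market-clearing price, it is binding.
At P = 217: Qd = 1196 - 5·217 = 111 and Qs = 3·217 - 484 = 167.
The quantity actually transacted is the short side, demand: 111.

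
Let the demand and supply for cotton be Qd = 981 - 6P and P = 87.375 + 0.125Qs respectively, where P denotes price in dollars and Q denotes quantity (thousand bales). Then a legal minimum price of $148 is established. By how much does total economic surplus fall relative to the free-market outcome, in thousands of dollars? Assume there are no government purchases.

Rearranging supply gives Qs = 8P - 699. Setting quantity demanded equal to quantity supplied, 981 - 6P = 8P - 699, gives P* = 120 and Q* = 261.
Because the floor (148) lies above the market-clearing price, it is binding.
At P = 148: Qd = 981 - 6·148 = 93 and Qs = 8·148 - 699 = 485.
Quantity traded falls to 93. At Q = 93 the demand price is (981 - 93)/6 = 148 and the supply price is (699 + 93)/8 = 99.
Deadweight loss = ½ · (148 - 99) · (261 - 93) = ½ · 49 · 168 = 4116.

4116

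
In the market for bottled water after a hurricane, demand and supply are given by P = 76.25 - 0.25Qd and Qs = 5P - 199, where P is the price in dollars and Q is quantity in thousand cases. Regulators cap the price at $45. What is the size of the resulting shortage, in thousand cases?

Rearranging demand gives Qd = 305 - 4P. Without the control the market clears where 305 - 4P = 5P - 199, i.e. P* = 56 and Q* = 81.
Because the ceiling (45) lies below the market-clearing price, it is binding.
At P = 45: Qd = 305 - 4·45 = 125 and Qs = 5·45 - 199 = 26.
Shortage = Qd - Qs = 125 - 26 = 99.

99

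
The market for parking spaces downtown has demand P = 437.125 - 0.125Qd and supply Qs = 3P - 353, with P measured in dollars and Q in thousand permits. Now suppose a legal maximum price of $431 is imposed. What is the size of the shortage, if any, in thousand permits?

Rearranging demand gives Qd = 3497 - 8P. In a free market, 3497 - 8P = 3P - 353 gives the equilibrium P* = 350, Q* = 697.
The ceiling of 431 is above the equilibrium price 350, so it is not binding; the market clears at P* = 350, Q* = 697.
Since the control does not bind, there is no shortage.

0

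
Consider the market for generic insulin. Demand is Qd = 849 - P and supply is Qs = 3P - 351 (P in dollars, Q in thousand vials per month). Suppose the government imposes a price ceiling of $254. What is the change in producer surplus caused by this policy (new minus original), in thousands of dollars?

Equilibrium: 849 - P = 3P - 351, so 1200 = 4P and P* = 300, Q* = 549.
Since 254 < 300, the ceiling is binding.
At P = 254: Qd = 849 - 254 = 595 and Qs = 3·254 - 351 = 411.
Producer surplus without the control is ½ · (300 - 117) · 549 = 50233.5.
With the ceiling, producers sell 411 units at 254, so PS = ½ · (254 - 117) · 411 = 28153.5.
Change in producer surplus = 28153.5 - 50233.5 = -22080.

-22080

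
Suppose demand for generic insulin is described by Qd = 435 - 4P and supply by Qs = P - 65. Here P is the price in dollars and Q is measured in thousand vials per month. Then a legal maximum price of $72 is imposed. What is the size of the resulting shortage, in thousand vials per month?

140

In a free market, 435 - 4P = P - 65 gives the equilibrium P* = 100, Q* = 35.
Since 72 < 100, the ceiling is binding.
At P = 72: Qd = 435 - 4·72 = 147 and Qs = 72 - 65 = 7.
Shortage = Qd - Qs = 147 - 7 = 140.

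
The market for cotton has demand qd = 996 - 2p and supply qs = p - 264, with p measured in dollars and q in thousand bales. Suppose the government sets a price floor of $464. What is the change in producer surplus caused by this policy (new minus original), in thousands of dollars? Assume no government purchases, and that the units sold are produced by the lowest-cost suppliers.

Setting quantity demanded equal to quantity supplied, 996 - 2p = p - 264, gives p* = 420 and q* = 156.
Since 464 > 420, the floor is binding.
At p = 464: qd = 996 - 2·464 = 68 and qs = 464 - 264 = 200.
Producer surplus without the control is ½ · (420 - 264) · 156 = 12168.
With the floor, 68 units are sold at 464. The supply price at q = 68 is 332, so PS = ½ · [(464 - 264) + (464 - 332)] · 68 = 11288.
Change in producer surplus = 11288 - 12168 = -880.

-880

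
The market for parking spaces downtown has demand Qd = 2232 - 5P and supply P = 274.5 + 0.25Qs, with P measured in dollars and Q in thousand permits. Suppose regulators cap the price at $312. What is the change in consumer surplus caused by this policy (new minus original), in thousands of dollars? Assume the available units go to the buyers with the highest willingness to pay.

Rearranging supply gives Qs = 4P - 1098. Setting quantity demanded equal to quantity supplied, 2232 - 5P = 4P - 1098, gives P* = 370 and Q* = 382.
Because the ceiling (312) lies below the market-clearing price, it is binding.
At P = 312: Qd = 2232 - 5·312 = 672 and Qs = 4·312 - 1098 = 150.
Consumer surplus without the control is ½ · (446.4 - 370) · 382 = 14592.4.
With the ceiling, 150 units are sold at 312 (assume they go to the highest-value buyers). The demand price at Q = 150 is 416.4, so CS = ½ · [(446.4 - 312) + (416.4 - 312)] · 150 = 17910.
Change in consumer surplus = 17910 - 14592.4 = 3317.6.

3317.6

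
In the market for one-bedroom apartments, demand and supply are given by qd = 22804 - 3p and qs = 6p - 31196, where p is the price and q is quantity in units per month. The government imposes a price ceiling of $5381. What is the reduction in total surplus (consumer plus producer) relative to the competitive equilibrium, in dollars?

3448449

Without the control the market clears where 22804 - 3p = 6p - 31196, i.e. p* = 6000 and q* = 4804.
The ceiling of 5381 is below the equilibrium price 6000, so it binds.
At p = 5381: qd = 22804 - 3·5381 = 6661 and qs = 6·5381 - 31196 = 1090.
Quantity traded falls to 1090. At q = 1090 the demand price is (22804 - 1090)/3 = 7238 and the supply price is (31196 + 1090)/6 = 5381.
Deadweight loss = ½ · (7238 - 5381) · (4804 - 1090) = ½ · 1857 · 3714 = 3448449.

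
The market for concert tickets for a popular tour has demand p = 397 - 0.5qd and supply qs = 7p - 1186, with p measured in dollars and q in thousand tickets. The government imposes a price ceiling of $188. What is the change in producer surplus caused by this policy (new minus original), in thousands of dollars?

Rearranging demand gives qd = 794 - 2p. Equilibrium: 794 - 2p = 7p - 1186, so 1980 = 9p and p* = 220, q* = 354.
Because the ceiling (188) lies below the market-clearing price, it is binding.
At p = 188: qd = 794 - 2·188 = 418 and qs = 7·188 - 1186 = 130.
Producer surplus without the control is ½ · (220 - 1186/7) · 354 = 62658/7.
With the ceiling, producers sell 130 units at 188, so PS = ½ · (188 - 1186/7) · 130 = 8450/7.
Change in producer surplus = 8450/7 - 62658/7 = -7744.

-7744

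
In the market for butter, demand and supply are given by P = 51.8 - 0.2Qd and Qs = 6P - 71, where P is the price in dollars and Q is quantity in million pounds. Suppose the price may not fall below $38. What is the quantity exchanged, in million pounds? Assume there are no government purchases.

Rearranging demand gives Qd = 259 - 5P. Setting quantity demanded equal to quantity supplied, 259 - 5P = 6P - 71, gives P* = 30 and Q* = 109.
Since 38 > 30, the floor is binding.
At P = 38: Qd = 259 - 5·38 = 69 and Qs = 6·38 - 71 = 157.
The quantity actually transacted is the short side, demand: 69.

69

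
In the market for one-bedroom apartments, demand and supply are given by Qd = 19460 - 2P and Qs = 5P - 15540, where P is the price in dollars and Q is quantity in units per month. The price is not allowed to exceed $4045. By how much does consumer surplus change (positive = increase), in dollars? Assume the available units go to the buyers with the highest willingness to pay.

In a free market, 19460 - 2P = 5P - 15540 gives the equilibrium P* = 5000, Q* = 9460.
Because the ceiling (4045) lies below the market-clearing price, it is binding.
At P = 4045: Qd = 19460 - 2·4045 = 11370 and Qs = 5·4045 - 15540 = 4685.
Consumer surplus without the control is ½ · (9730 - 5000) · 9460 = 22372900.
With the ceiling, 4685 units are sold at 4045 (assume they go to the highest-value buyers). The demand price at Q = 4685 is 7387.5, so CS = ½ · [(9730 - 4045) + (7387.5 - 4045)] · 4685 = 21146918.75.
Change in consumer surplus = 21146918.75 - 22372900 = -1225981.25.

-1225981.25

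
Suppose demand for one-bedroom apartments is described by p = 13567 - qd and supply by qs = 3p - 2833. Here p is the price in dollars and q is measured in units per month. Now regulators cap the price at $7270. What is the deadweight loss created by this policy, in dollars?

Rearranging demand gives qd = 13567 - p. Setting quantity demanded equal to quantity supplied, 13567 - p = 3p - 2833, gives p* = 4100 and q* = 9467.
Since 7270 is above p* = 4100, the ceiling does not bind and the free-market outcome prevails.
Since the control does not bind, no trades are prevented and deadweight loss is zero.

0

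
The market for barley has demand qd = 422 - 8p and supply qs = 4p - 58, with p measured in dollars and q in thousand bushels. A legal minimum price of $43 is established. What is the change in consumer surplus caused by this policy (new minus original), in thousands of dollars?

Setting quantity demanded equal to quantity supplied, 422 - 8p = 4p - 58, gives p* = 40 and q* = 102.
The floor of 43 is above the equilibrium price 40, so it binds.
At p = 43: qd = 422 - 8·43 = 78 and qs = 4·43 - 58 = 114.
Consumer surplus without the control is ½ · (52.75 - 40) · 102 = 650.25.
With the floor, consumers buy 78 units at 43, so CS = ½ · (52.75 - 43) · 78 = 380.25.
Change in consumer surplus = 380.25 - 650.25 = -270.

-270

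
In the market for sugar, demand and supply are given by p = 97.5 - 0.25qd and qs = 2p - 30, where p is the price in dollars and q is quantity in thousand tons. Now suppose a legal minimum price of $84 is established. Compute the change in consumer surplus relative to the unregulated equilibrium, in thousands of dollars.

-1148

Rearranging demand gives qd = 390 - 4p. In a free market, 390 - 4p = 2p - 30 gives the equilibrium p* = 70, q* = 110.
The floor of 84 is above the equilibrium price 70, so it binds.
At p = 84: qd = 390 - 4·84 = 54 and qs = 2·84 - 30 = 138.
Consumer surplus without the control is ½ · (97.5 - 70) · 110 = 1512.5.
With the floor, consumers buy 54 units at 84, so CS = ½ · (97.5 - 84) · 54 = 364.5.
Change in consumer surplus = 364.5 - 1512.5 = -1148.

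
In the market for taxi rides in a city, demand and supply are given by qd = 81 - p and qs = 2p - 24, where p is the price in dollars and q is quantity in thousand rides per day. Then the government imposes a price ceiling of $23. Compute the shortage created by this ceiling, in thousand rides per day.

In a free market, 81 - p = 2p - 24 gives the equilibrium p* = 35, q* = 46.
Because the ceiling (23) lies below the market-clearing price, it is binding.
At p = 23: qd = 81 - 23 = 58 and qs = 2·23 - 24 = 22.
Shortage = qd - qs = 58 - 22 = 36.

36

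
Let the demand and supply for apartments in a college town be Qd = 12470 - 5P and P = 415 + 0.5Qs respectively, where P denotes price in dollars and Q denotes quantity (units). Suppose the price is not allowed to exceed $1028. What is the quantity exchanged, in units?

Rearranging supply gives Qs = 2P - 830. Equilibrium: 12470 - 5P = 2P - 830, so 13300 = 7P and P* = 1900, Q* = 2970.
Because the ceiling (1028) lies below the market-clearing price, it is binding.
At P = 1028: Qd = 12470 - 5·1028 = 7330 and Qs = 2·1028 - 830 = 1226.
The quantity actually transacted is the short side, supply: 1226.

1226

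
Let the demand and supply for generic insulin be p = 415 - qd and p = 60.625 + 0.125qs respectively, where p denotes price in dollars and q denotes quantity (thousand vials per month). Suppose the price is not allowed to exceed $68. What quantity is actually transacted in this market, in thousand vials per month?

Rearranging demand gives qd = 415 - p; rearranging supply gives qs = 8p - 485. In a free market, 415 - p = 8p - 485 gives the equilibrium p* = 100, q* = 315.
Because the ceiling (68) lies below the market-clearing price, it is binding.
At p = 68: qd = 415 - 68 = 347 and qs = 8·68 - 485 = 59.
The quantity actually transacted is the short side, supply: 59.

59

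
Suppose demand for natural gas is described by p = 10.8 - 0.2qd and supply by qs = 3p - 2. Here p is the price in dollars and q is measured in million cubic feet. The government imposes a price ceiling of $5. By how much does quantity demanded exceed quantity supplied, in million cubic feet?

16

Rearranging demand gives qd = 54 - 5p. Without the control the market clears where 54 - 5p = 3p - 2, i.e. p* = 7 and q* = 19.
Because the ceiling (5) lies below the market-clearing price, it is binding.
At p = 5: qd = 54 - 5·5 = 29 and qs = 3·5 - 2 = 13.
Shortage = qd - qs = 29 - 13 = 16.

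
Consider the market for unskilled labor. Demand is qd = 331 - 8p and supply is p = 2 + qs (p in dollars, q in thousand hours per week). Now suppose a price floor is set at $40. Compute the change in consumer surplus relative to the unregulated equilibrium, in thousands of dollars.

-69

Rearranging supply gives qs = p - 2. In a free market, 331 - 8p = p - 2 gives the equilibrium p* = 37, q* = 35.
Since 40 > 37, the floor is binding.
At p = 40: qd = 331 - 8·40 = 11 and qs = 40 - 2 = 38.
Consumer surplus without the control is ½ · (41.375 - 37) · 35 = 76.5625.
With the floor, consumers buy 11 units at 40, so CS = ½ · (41.375 - 40) · 11 = 7.5625.
Change in consumer surplus = 7.5625 - 76.5625 = -69.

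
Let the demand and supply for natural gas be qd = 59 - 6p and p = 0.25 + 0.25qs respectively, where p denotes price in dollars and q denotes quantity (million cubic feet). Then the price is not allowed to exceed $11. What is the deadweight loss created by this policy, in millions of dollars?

0

Rearranging supply gives qs = 4p - 1. Setting quantity demanded equal to quantity supplied, 59 - 6p = 4p - 1, gives p* = 6 and q* = 23.
Since 11 is above p* = 6, the ceiling does not bind and the free-market outcome prevails.
Since the control does not bind, no trades are prevented and deadweight loss is zero.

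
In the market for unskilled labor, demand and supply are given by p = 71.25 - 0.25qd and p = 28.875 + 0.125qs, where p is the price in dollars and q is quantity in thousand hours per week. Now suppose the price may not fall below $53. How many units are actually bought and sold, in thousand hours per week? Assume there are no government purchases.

Rearranging demand gives qd = 285 - 4p; rearranging supply gives qs = 8p - 231. Setting quantity demanded equal to quantity supplied, 285 - 4p = 8p - 231, gives p* = 43 and q* = 113.
The floor of 53 is above the equilibrium price 43, so it binds.
At p = 53: qd = 285 - 4·53 = 73 and qs = 8·53 - 231 = 193.
The quantity actually transacted is the short side, demand: 73.

73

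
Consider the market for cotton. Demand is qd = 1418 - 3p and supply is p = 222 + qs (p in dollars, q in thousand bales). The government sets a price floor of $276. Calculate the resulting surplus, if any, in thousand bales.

Rearranging supply gives qs = p - 222. Setting quantity demanded equal to quantity supplied, 1418 - 3p = p - 222, gives p* = 410 and q* = 188.
Since 276 is below p* = 410, the floor does not bind and the free-market outcome prevails.
Since the control does not bind, there is no surplus.

0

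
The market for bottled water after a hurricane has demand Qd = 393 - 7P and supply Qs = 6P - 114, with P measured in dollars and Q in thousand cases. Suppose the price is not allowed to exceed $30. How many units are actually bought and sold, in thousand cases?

66

Equilibrium: 393 - 7P = 6P - 114, so 507 = 13P and P* = 39, Q* = 120.
Since 30 < 39, the ceiling is binding.
At P = 30: Qd = 393 - 7·30 = 183 and Qs = 6·30 - 114 = 66.
The quantity actually transacted is the short side, supply: 66.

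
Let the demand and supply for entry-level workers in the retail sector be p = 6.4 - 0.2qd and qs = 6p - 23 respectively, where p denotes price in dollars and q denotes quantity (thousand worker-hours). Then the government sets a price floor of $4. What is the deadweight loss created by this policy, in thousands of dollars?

Rearranging demand gives qd = 32 - 5p. In a free market, 32 - 5p = 6p - 23 gives the equilibrium p* = 5, q* = 7.
The floor of 4 is below the equilibrium price 5, so it is not binding; the market clears at p* = 5, q* = 7.
Since the control does not bind, no trades are prevented and deadweight loss is zero.

0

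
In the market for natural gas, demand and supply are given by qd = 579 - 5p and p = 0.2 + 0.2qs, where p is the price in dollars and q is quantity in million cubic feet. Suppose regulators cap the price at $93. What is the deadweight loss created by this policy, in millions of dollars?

0

Rearranging supply gives qs = 5p - 1. Without the control the market clears where 579 - 5p = 5p - 1, i.e. p* = 58 and q* = 289.
Since 93 is above p* = 58, the ceiling does not bind and the free-market outcome prevails.
Since the control does not bind, no trades are prevented and deadweight loss is zero.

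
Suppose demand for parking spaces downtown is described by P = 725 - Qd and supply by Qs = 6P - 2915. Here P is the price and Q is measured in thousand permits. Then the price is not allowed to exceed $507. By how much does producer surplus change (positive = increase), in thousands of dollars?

-2158

Rearranging demand gives Qd = 725 - P. Equilibrium: 725 - P = 6P - 2915, so 3640 = 7P and P* = 520, Q* = 205.
Since 507 < 520, the ceiling is binding.
At P = 507: Qd = 725 - 507 = 218 and Qs = 6·507 - 2915 = 127.
Producer surplus without the control is ½ · (520 - 2915/6) · 205 = 42025/12.
With the ceiling, producers sell 127 units at 507, so PS = ½ · (507 - 2915/6) · 127 = 16129/12.
Change in producer surplus = 16129/12 - 42025/12 = -2158.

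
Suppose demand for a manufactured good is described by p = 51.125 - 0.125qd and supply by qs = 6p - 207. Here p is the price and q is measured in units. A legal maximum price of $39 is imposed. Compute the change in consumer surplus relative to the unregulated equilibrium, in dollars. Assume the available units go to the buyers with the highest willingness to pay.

Rearranging demand gives qd = 409 - 8p. Setting quantity demanded equal to quantity supplied, 409 - 8p = 6p - 207, gives p* = 44 and q* = 57.
Since 39 < 44, the ceiling is binding.
At p = 39: qd = 409 - 8·39 = 97 and qs = 6·39 - 207 = 27.
Consumer surplus without the control is ½ · (51.125 - 44) · 57 = 203.0625.
With the ceiling, 27 units are sold at 39 (assume they go to the highest-value buyers). The demand price at q = 27 is 47.75, so CS = ½ · [(51.125 - 39) + (47.75 - 39)] · 27 = 281.8125.
Change in consumer surplus = 281.8125 - 203.0625 = 78.75.

78.75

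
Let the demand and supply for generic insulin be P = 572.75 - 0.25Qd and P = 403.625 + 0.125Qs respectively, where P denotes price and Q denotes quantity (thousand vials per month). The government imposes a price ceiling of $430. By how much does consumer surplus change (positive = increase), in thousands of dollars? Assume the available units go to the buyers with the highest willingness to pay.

-870

Rearranging demand gives Qd = 2291 - 4P; rearranging supply gives Qs = 8P - 3229. Setting quantity demanded equal to quantity supplied, 2291 - 4P = 8P - 3229, gives P* = 460 and Q* = 451.
Because the ceiling (430) lies below the market-clearing price, it is binding.
At P = 430: Qd = 2291 - 4·430 = 571 and Qs = 8·430 - 3229 = 211.
Consumer surplus without the control is ½ · (572.75 - 460) · 451 = 25425.125.
With the ceiling, 211 units are sold at 430 (assume they go to the highest-value buyers). The demand price at Q = 211 is 520, so CS = ½ · [(572.75 - 430) + (520 - 430)] · 211 = 24555.125.
Change in consumer surplus = 24555.125 - 25425.125 = -870.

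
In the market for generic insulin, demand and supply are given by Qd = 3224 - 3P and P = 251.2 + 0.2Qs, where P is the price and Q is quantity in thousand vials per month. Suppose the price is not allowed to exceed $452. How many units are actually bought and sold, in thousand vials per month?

Rearranging supply gives Qs = 5P - 1256. Equilibrium: 3224 - 3P = 5P - 1256, so 4480 = 8P and P* = 560, Q* = 1544.
The ceiling of 452 is below the equilibrium price 560, so it binds.
At P = 452: Qd = 3224 - 3·452 = 1868 and Qs = 5·452 - 1256 = 1004.
The quantity actually transacted is the short side, supply: 1004.

1004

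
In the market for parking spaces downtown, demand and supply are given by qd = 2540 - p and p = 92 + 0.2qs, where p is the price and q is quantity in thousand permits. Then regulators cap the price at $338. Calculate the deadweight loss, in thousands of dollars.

Rearranging supply gives qs = 5p - 460. Without the control the market clears where 2540 - p = 5p - 460, i.e. p* = 500 and q* = 2040.
Because the ceiling (338) lies below the market-clearing price, it is binding.
At p = 338: qd = 2540 - 338 = 2202 and qs = 5·338 - 460 = 1230.
Quantity traded falls to 1230. At q = 1230 the demand price is 2540 - 1230 = 1310 and the supply price is (460 + 1230)/5 = 338.
Deadweight loss = ½ · (1310 - 338) · (2040 - 1230) = ½ · 972 · 810 = 393660.

393660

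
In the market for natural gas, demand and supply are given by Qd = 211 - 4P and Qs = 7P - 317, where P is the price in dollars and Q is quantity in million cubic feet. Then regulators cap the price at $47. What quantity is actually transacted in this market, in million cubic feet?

Setting quantity demanded equal to quantity supplied, 211 - 4P = 7P - 317, gives P* = 48 and Q* = 19.
Since 47 < 48, the ceiling is binding.
At P = 47: Qd = 211 - 4·47 = 23 and Qs = 7·47 - 317 = 12.
The quantity actually transacted is the short side, supply: 12.

12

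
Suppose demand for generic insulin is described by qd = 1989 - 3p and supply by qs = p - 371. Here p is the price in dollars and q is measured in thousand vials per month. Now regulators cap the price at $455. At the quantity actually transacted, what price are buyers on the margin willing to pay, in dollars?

Equilibrium: 1989 - 3p = p - 371, so 2360 = 4p and p* = 590, q* = 219.
Since 455 < 590, the ceiling is binding.
At p = 455: qd = 1989 - 3·455 = 624 and qs = 455 - 371 = 84.
Only 84 units reach the market. On the demand curve, the marginal buyer's willingness to pay at q = 84 is (1989 - 84)/3 = 635.

635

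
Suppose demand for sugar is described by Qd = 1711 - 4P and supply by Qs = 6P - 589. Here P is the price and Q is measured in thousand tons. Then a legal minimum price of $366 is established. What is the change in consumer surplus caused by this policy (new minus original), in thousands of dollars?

-70584

Equilibrium: 1711 - 4P = 6P - 589, so 2300 = 10P and P* = 230, Q* = 791.
Because the floor (366) lies above the market-clearing price, it is binding.
At P = 366: Qd = 1711 - 4·366 = 247 and Qs = 6·366 - 589 = 1607.
Consumer surplus without the control is ½ · (427.75 - 230) · 791 = 78210.125.
With the floor, consumers buy 247 units at 366, so CS = ½ · (427.75 - 366) · 247 = 7626.125.
Change in consumer surplus = 7626.125 - 78210.125 = -70584.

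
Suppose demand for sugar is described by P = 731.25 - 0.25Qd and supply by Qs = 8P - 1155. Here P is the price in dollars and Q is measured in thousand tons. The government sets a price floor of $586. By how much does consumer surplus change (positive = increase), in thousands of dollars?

Rearranging demand gives Qd = 2925 - 4P. In a free market, 2925 - 4P = 8P - 1155 gives the equilibrium P* = 340, Q* = 1565.
The floor of 586 is above the equilibrium price 340, so it binds.
At P = 586: Qd = 2925 - 4·586 = 581 and Qs = 8·586 - 1155 = 3533.
Consumer surplus without the control is ½ · (731.25 - 340) · 1565 = 306153.125.
With the floor, consumers buy 581 units at 586, so CS = ½ · (731.25 - 586) · 581 = 42195.125.
Change in consumer surplus = 42195.125 - 306153.125 = -263958.

-263958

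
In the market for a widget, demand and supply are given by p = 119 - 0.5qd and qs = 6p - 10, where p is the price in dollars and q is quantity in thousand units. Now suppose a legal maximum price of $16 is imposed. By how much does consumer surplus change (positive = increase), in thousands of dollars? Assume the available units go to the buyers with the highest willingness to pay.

-735

Rearranging demand gives qd = 238 - 2p. Setting quantity demanded equal to quantity supplied, 238 - 2p = 6p - 10, gives p* = 31 and q* = 176.
The ceiling of 16 is below the equilibrium price 31, so it binds.
At p = 16: qd = 238 - 2·16 = 206 and qs = 6·16 - 10 = 86.
Consumer surplus without the control is ½ · (119 - 31) · 176 = 7744.
With the ceiling, 86 units are sold at 16 (assume they go to the highest-value buyers). The demand price at q = 86 is 76, so CS = ½ · [(119 - 16) + (76 - 16)] · 86 = 7009.
Change in consumer surplus = 7009 - 7744 = -735.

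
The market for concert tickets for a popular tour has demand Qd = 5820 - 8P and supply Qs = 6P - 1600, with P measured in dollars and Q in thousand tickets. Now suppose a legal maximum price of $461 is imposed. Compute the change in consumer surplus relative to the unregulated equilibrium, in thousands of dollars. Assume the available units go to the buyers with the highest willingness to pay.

69741.75

Setting quantity demanded equal to quantity supplied, 5820 - 8P = 6P - 1600, gives P* = 530 and Q* = 1580.
Because the ceiling (461) lies below the market-clearing price, it is binding.
At P = 461: Qd = 5820 - 8·461 = 2132 and Qs = 6·461 - 1600 = 1166.
Consumer surplus without the control is ½ · (727.5 - 530) · 1580 = 156025.
With the ceiling, 1166 units are sold at 461 (assume they go to the highest-value buyers). The demand price at Q = 1166 is 581.75, so CS = ½ · [(727.5 - 461) + (581.75 - 461)] · 1166 = 225766.75.
Change in consumer surplus = 225766.75 - 156025 = 69741.75.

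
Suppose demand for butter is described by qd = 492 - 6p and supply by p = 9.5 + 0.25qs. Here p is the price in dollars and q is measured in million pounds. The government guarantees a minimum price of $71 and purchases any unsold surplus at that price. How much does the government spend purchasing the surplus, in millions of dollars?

12780

Rearranging supply gives qs = 4p - 38. Without the control the market clears where 492 - 6p = 4p - 38, i.e. p* = 53 and q* = 174.
Since 71 > 53, the floor is binding.
At p = 71: qd = 492 - 6·71 = 66 and qs = 4·71 - 38 = 246.
Surplus = qs - qd = 180.
Government expenditure = surplus × support price = 180 × 71 = 12780.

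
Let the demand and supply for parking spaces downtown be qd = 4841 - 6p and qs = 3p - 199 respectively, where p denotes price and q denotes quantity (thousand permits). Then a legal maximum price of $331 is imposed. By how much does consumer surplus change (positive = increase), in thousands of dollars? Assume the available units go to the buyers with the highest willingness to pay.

Equilibrium: 4841 - 6p = 3p - 199, so 5040 = 9p and p* = 560, q* = 1481.
Because the ceiling (331) lies below the market-clearing price, it is binding.
At p = 331: qd = 4841 - 6·331 = 2855 and qs = 3·331 - 199 = 794.
Consumer surplus without the control is ½ · (4841/6 - 560) · 1481 = 2193361/12.
With the ceiling, 794 units are sold at 331 (assume they go to the highest-value buyers). The demand price at q = 794 is 674.5, so CS = ½ · [(4841/6 - 331) + (674.5 - 331)] · 794 = 975826/3.
Change in consumer surplus = 975826/3 - 2193361/12 = 142495.25.

142495.25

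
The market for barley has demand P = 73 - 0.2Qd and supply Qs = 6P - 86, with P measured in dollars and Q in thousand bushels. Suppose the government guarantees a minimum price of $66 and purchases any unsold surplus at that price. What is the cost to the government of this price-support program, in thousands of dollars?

Rearranging demand gives Qd = 365 - 5P. In a free market, 365 - 5P = 6P - 86 gives the equilibrium P* = 41, Q* = 160.
Since 66 > 41, the floor is binding.
At P = 66: Qd = 365 - 5·66 = 35 and Qs = 6·66 - 86 = 310.
Surplus = Qs - Qd = 275.
Government expenditure = surplus × support price = 275 × 66 = 18150.

18150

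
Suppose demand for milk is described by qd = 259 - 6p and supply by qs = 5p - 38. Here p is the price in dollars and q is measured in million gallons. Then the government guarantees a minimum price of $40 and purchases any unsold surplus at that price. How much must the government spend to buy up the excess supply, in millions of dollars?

Setting quantity demanded equal to quantity supplied, 259 - 6p = 5p - 38, gives p* = 27 and q* = 97.
The floor of 40 is above the equilibrium price 27, so it binds.
At p = 40: qd = 259 - 6·40 = 19 and qs = 5·40 - 38 = 162.
Surplus = qs - qd = 143.
Government expenditure = surplus × support price = 143 × 40 = 5720.

5720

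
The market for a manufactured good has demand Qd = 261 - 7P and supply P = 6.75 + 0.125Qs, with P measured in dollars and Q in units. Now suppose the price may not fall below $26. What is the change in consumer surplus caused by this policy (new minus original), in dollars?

Rearranging supply gives Qs = 8P - 54. In a free market, 261 - 7P = 8P - 54 gives the equilibrium P* = 21, Q* = 114.
Because the floor (26) lies above the market-clearing price, it is binding.
At P = 26: Qd = 261 - 7·26 = 79 and Qs = 8·26 - 54 = 154.
Consumer surplus without the control is ½ · (261/7 - 21) · 114 = 6498/7.
With the floor, consumers buy 79 units at 26, so CS = ½ · (261/7 - 26) · 79 = 6241/14.
Change in consumer surplus = 6241/14 - 6498/7 = -482.5.

-482.5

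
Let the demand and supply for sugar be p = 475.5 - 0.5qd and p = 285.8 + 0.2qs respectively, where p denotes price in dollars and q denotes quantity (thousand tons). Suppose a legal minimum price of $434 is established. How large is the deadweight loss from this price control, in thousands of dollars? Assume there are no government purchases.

12370.4

Rearranging demand gives qd = 951 - 2p; rearranging supply gives qs = 5p - 1429. Equilibrium: 951 - 2p = 5p - 1429, so 2380 = 7p and p* = 340, q* = 271.
The floor of 434 is above the equilibrium price 340, so it binds.
At p = 434: qd = 951 - 2·434 = 83 and qs = 5·434 - 1429 = 741.
Quantity traded falls to 83. At q = 83 the demand price is (951 - 83)/2 = 434 and the supply price is (1429 + 83)/5 = 302.4.
Deadweight loss = ½ · (434 - 302.4) · (271 - 83) = ½ · 131.6 · 188 = 12370.4.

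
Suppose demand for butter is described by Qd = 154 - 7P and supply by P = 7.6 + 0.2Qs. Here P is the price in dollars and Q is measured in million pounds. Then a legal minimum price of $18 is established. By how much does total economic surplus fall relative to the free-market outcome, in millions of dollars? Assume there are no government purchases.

Rearranging supply gives Qs = 5P - 38. Equilibrium: 154 - 7P = 5P - 38, so 192 = 12P and P* = 16, Q* = 42.
The floor of 18 is above the equilibrium price 16, so it binds.
At P = 18: Qd = 154 - 7·18 = 28 and Qs = 5·18 - 38 = 52.
Quantity traded falls to 28. At Q = 28 the demand price is (154 - 28)/7 = 18 and the supply price is (38 + 28)/5 = 13.2.
Deadweight loss = ½ · (18 - 13.2) · (42 - 28) = ½ · 4.8 · 14 = 33.6.

33.6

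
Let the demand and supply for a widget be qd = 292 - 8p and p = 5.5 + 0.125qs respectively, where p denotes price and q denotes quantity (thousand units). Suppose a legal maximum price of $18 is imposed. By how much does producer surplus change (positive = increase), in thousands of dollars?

Rearranging supply gives qs = 8p - 44. Without the control the market clears where 292 - 8p = 8p - 44, i.e. p* = 21 and q* = 124.
The ceiling of 18 is below the equilibrium price 21, so it binds.
At p = 18: qd = 292 - 8·18 = 148 and qs = 8·18 - 44 = 100.
Producer surplus without the control is ½ · (21 - 5.5) · 124 = 961.
With the ceiling, producers sell 100 units at 18, so PS = ½ · (18 - 5.5) · 100 = 625.
Change in producer surplus = 625 - 961 = -336.

-336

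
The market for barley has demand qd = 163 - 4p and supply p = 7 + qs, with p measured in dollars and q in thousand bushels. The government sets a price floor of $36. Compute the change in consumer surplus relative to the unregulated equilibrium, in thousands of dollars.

-46

Rearranging supply gives qs = p - 7. In a free market, 163 - 4p = p - 7 gives the equilibrium p* = 34, q* = 27.
Because the floor (36) lies above the market-clearing price, it is binding.
At p = 36: qd = 163 - 4·36 = 19 and qs = 36 - 7 = 29.
Consumer surplus without the control is ½ · (40.75 - 34) · 27 = 91.125.
With the floor, consumers buy 19 units at 36, so CS = ½ · (40.75 - 36) · 19 = 45.125.
Change in consumer surplus = 45.125 - 91.125 = -46.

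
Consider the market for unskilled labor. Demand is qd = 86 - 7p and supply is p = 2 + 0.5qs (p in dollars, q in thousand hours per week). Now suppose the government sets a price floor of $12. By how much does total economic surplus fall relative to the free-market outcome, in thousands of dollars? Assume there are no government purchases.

63

Rearranging supply gives qs = 2p - 4. Equilibrium: 86 - 7p = 2p - 4, so 90 = 9p and p* = 10, q* = 16.
Since 12 > 10, the floor is binding.
At p = 12: qd = 86 - 7·12 = 2 and qs = 2·12 - 4 = 20.
Quantity traded falls to 2. At q = 2 the demand price is (86 - 2)/7 = 12 and the supply price is (4 + 2)/2 = 3.
Deadweight loss = ½ · (12 - 3) · (16 - 2) = ½ · 9 · 14 = 63.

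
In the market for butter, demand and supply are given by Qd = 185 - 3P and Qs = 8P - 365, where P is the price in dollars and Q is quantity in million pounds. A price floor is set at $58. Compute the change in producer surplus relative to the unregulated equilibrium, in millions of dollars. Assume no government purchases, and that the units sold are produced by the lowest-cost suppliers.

52

Setting quantity demanded equal to quantity supplied, 185 - 3P = 8P - 365, gives P* = 50 and Q* = 35.
The floor of 58 is above the equilibrium price 50, so it binds.
At P = 58: Qd = 185 - 3·58 = 11 and Qs = 8·58 - 365 = 99.
Producer surplus without the control is ½ · (50 - 45.625) · 35 = 76.5625.
With the floor, 11 units are sold at 58. The supply price at Q = 11 is 47, so PS = ½ · [(58 - 45.625) + (58 - 47)] · 11 = 128.5625.
Change in producer surplus = 128.5625 - 76.5625 = 52.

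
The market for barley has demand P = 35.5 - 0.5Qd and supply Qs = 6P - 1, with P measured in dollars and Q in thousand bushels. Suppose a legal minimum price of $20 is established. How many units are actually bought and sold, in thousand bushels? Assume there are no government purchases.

31

Rearranging demand gives Qd = 71 - 2P. In a free market, 71 - 2P = 6P - 1 gives the equilibrium P* = 9, Q* = 53.
The floor of 20 is above the equilibrium price 9, so it binds.
At P = 20: Qd = 71 - 2·20 = 31 and Qs = 6·20 - 1 = 119.
The quantity actually transacted is the short side, demand: 31.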